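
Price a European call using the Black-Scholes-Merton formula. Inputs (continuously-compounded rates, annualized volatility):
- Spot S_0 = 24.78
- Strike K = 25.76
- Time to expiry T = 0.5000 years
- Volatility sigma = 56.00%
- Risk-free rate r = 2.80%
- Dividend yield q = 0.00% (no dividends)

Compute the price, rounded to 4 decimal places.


Answer: Price = 3.6346

Derivation:
d1 = (ln(S/K) + (r - q + 0.5*sigma^2) * T) / (sigma * sqrt(T)) = 0.13539573
d2 = d1 - sigma * sqrt(T) = -0.26058406
exp(-rT) = 0.98609754; exp(-qT) = 1.00000000
C = S_0 * exp(-qT) * N(d1) - K * exp(-rT) * N(d2)
N(d1) = 0.55385050; N(d2) = 0.39720664
C = 24.7800 * 1.00000000 * 0.55385050 - 25.7600 * 0.98609754 * 0.39720664 = 3.6346


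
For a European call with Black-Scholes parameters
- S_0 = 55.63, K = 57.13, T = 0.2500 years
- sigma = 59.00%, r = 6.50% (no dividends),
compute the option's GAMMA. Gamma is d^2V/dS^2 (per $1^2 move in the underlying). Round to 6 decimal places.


Answer: Gamma = 0.024157

Derivation:
d1 = 0.1123923775; d2 = -0.1826076225
phi(d1) = 0.3964304923; exp(-qT) = 1.0000000000; exp(-rT) = 0.9838813190
Gamma = exp(-qT) * phi(d1) / (S * sigma * sqrt(T)) = 1.0000000000 * 0.3964304923 / (55.6300 * 0.5900 * 0.5000000000) = 0.024157


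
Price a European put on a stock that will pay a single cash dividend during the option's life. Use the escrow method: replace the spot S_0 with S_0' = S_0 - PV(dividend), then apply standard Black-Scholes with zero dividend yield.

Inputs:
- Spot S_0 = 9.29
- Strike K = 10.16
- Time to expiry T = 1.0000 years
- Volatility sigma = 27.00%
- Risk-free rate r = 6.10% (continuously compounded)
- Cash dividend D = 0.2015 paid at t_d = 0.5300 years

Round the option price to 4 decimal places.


PV(D) = D * exp(-r * t_d) = 0.2015 * 0.96818703 = 0.19508969
S_0' = S_0 - PV(D) = 9.2900 - 0.19508969 = 9.09491031
d1 = (ln(S_0'/K) + (r + sigma^2/2)*T) / (sigma*sqrt(T)) = -0.04923515
d2 = d1 - sigma*sqrt(T) = -0.31923515
exp(-rT) = 0.94082324
N(-d1) = 0.51963405; N(-d2) = 0.62522590
P = K * exp(-rT) * N(-d2) - S_0' * N(-d1) = 10.1600 * 0.94082324 * 0.62522590 - 9.09491031 * 0.51963405 = 1.2504

Answer: Price = 1.2504


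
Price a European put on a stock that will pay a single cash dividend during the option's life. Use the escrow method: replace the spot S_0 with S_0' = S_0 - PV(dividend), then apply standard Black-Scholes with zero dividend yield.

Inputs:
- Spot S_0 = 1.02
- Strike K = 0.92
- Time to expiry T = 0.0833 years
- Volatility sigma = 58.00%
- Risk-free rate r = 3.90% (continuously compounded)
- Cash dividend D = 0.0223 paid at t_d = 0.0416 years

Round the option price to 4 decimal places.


PV(D) = D * exp(-r * t_d) = 0.0223 * 0.99837892 = 0.02226385
S_0' = S_0 - PV(D) = 1.0200 - 0.02226385 = 0.99773615
d1 = (ln(S_0'/K) + (r + sigma^2/2)*T) / (sigma*sqrt(T)) = 0.58767071
d2 = d1 - sigma*sqrt(T) = 0.42027262
exp(-rT) = 0.99675657
N(-d1) = 0.27837667; N(-d2) = 0.33714316
P = K * exp(-rT) * N(-d2) - S_0' * N(-d1) = 0.9200 * 0.99675657 * 0.33714316 - 0.99773615 * 0.27837667 = 0.0314

Answer: Price = 0.0314


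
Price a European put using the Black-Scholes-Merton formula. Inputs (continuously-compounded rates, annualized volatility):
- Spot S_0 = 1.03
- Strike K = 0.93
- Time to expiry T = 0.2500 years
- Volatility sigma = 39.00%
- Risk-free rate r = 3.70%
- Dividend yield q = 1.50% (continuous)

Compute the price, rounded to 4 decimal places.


d1 = (ln(S/K) + (r - q + 0.5*sigma^2) * T) / (sigma * sqrt(T)) = 0.64944613
d2 = d1 - sigma * sqrt(T) = 0.45444613
exp(-rT) = 0.99079265; exp(-qT) = 0.99625702
P = K * exp(-rT) * N(-d2) - S_0 * exp(-qT) * N(-d1)
N(-d1) = 0.25802503; N(-d2) = 0.32475388
P = 0.9300 * 0.99079265 * 0.32475388 - 1.0300 * 0.99625702 * 0.25802503 = 0.0345

Answer: Price = 0.0345


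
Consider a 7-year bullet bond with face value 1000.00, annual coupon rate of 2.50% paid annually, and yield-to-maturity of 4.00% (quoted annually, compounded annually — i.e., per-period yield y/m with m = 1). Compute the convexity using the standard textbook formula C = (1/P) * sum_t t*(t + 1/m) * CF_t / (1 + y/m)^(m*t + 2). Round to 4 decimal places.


Coupon per period c = face * coupon_rate / m = 25.000000
Periods per year m = 1; per-period yield y/m = 0.040000
Number of cashflows N = 7
Cashflows (t years, CF_t, discount factor 1/(1+y/m)^(m*t), PV):
  t = 1.0000: CF_t = 25.000000, DF = 0.961538, PV = 24.038462
  t = 2.0000: CF_t = 25.000000, DF = 0.924556, PV = 23.113905
  t = 3.0000: CF_t = 25.000000, DF = 0.888996, PV = 22.224909
  t = 4.0000: CF_t = 25.000000, DF = 0.854804, PV = 21.370105
  t = 5.0000: CF_t = 25.000000, DF = 0.821927, PV = 20.548178
  t = 6.0000: CF_t = 25.000000, DF = 0.790315, PV = 19.757863
  t = 7.0000: CF_t = 1025.000000, DF = 0.759918, PV = 778.915759
Price P = sum_t PV_t = 909.969180
Convexity numerator sum_t t*(t + 1/m) * CF_t / (1+y/m)^(m*t + 2):
  t = 1.0000: term = 44.449818
  t = 2.0000: term = 128.220629
  t = 3.0000: term = 246.578132
  t = 4.0000: term = 395.157263
  t = 5.0000: term = 569.938360
  t = 6.0000: term = 767.224715
  t = 7.0000: term = 40328.478622
Convexity = (1/P) * sum = 42480.047539 / 909.969180 = 46.682952

Answer: Convexity = 46.6830


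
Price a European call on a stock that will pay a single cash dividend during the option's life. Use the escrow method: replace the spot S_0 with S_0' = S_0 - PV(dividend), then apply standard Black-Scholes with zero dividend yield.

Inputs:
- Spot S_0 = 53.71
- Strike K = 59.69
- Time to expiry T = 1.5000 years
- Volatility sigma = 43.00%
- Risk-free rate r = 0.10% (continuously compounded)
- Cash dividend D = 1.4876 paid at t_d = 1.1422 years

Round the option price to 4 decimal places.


PV(D) = D * exp(-r * t_d) = 1.4876 * 0.99885845 = 1.48590183
S_0' = S_0 - PV(D) = 53.7100 - 1.48590183 = 52.22409817
d1 = (ln(S_0'/K) + (r + sigma^2/2)*T) / (sigma*sqrt(T)) = 0.01244595
d2 = d1 - sigma*sqrt(T) = -0.51419435
exp(-rT) = 0.99850112
N(d1) = 0.50496509; N(d2) = 0.30355806
C = S_0' * N(d1) - K * exp(-rT) * N(d2) = 52.22409817 * 0.50496509 - 59.6900 * 0.99850112 * 0.30355806 = 8.2791

Answer: Price = 8.2791


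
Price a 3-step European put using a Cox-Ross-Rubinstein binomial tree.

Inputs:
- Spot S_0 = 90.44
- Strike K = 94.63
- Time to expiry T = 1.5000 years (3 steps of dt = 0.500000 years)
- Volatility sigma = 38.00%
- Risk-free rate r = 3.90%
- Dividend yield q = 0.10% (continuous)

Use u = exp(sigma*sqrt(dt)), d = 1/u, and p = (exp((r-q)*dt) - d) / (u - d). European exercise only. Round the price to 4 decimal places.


dt = T/N = 0.500000
u = exp(sigma*sqrt(dt)) = 1.308263; d = 1/u = 0.764372
p = (exp((r-q)*dt) - d) / (u - d) = 0.468494
Discount per step: exp(-r*dt) = 0.980689
Stock lattice S(k, i) with i counting down-moves:
  k=0: S(0,0) = 90.4400
  k=1: S(1,0) = 118.3193; S(1,1) = 69.1298
  k=2: S(2,0) = 154.7929; S(2,1) = 90.4400; S(2,2) = 52.8409
  k=3: S(3,0) = 202.5098; S(3,1) = 118.3193; S(3,2) = 69.1298; S(3,3) = 40.3901
Terminal payoffs V(N, i) = max(K - S_T, 0):
  V(3,0) = 0.000000; V(3,1) = 0.000000; V(3,2) = 25.500188; V(3,3) = 54.239891
Backward induction: V(k, i) = exp(-r*dt) * [p * V(k+1, i) + (1-p) * V(k+1, i+1)].
  V(2,0) = exp(-r*dt) * [p*0.000000 + (1-p)*0.000000] = 0.000000
  V(2,1) = exp(-r*dt) * [p*0.000000 + (1-p)*25.500188] = 13.291781
  V(2,2) = exp(-r*dt) * [p*25.500188 + (1-p)*54.239891] = 39.988105
  V(1,0) = exp(-r*dt) * [p*0.000000 + (1-p)*13.291781] = 6.928241
  V(1,1) = exp(-r*dt) * [p*13.291781 + (1-p)*39.988105] = 26.950360
  V(0,0) = exp(-r*dt) * [p*6.928241 + (1-p)*26.950360] = 17.230827

Answer: Price = V(0,0) = 17.2308


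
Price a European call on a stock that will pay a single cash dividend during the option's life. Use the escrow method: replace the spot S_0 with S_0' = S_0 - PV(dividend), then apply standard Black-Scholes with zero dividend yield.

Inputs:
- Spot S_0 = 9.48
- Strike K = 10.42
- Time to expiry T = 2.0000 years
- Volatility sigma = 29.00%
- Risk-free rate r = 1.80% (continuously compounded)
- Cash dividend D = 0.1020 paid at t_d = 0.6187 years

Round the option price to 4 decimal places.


PV(D) = D * exp(-r * t_d) = 0.1020 * 0.98892518 = 0.10087037
S_0' = S_0 - PV(D) = 9.4800 - 0.10087037 = 9.37912963
d1 = (ln(S_0'/K) + (r + sigma^2/2)*T) / (sigma*sqrt(T)) = 0.03623296
d2 = d1 - sigma*sqrt(T) = -0.37388897
exp(-rT) = 0.96464029
N(d1) = 0.51445170; N(d2) = 0.35424346
C = S_0' * N(d1) - K * exp(-rT) * N(d2) = 9.37912963 * 0.51445170 - 10.4200 * 0.96464029 * 0.35424346 = 1.2644

Answer: Price = 1.2644


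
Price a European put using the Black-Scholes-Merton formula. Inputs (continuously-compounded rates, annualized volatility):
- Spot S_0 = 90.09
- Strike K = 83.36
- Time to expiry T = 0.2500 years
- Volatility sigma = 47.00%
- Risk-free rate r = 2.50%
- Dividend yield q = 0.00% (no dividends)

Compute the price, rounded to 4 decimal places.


d1 = (ln(S/K) + (r - q + 0.5*sigma^2) * T) / (sigma * sqrt(T)) = 0.47448125
d2 = d1 - sigma * sqrt(T) = 0.23948125
exp(-rT) = 0.99376949; exp(-qT) = 1.00000000
P = K * exp(-rT) * N(-d2) - S_0 * exp(-qT) * N(-d1)
N(-d1) = 0.31757838; N(-d2) = 0.40536622
P = 83.3600 * 0.99376949 * 0.40536622 - 90.0900 * 1.00000000 * 0.31757838 = 4.9702

Answer: Price = 4.9702


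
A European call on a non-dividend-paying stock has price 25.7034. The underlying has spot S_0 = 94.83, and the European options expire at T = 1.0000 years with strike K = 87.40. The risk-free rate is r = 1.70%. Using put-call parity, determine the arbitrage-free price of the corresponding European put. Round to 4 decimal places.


Answer: Put price = 16.8002

Derivation:
Put-call parity: C - P = S_0 * exp(-qT) - K * exp(-rT).
S_0 * exp(-qT) = 94.8300 * 1.00000000 = 94.83000000
K * exp(-rT) = 87.4000 * 0.98314368 = 85.92675804
P = C - S*exp(-qT) + K*exp(-rT)
P = 25.7034 - 94.83000000 + 85.92675804 = 16.8002


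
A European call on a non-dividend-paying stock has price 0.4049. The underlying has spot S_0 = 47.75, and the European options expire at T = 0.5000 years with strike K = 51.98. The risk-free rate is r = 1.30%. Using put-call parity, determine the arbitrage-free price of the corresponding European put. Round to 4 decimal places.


Answer: Put price = 4.2981

Derivation:
Put-call parity: C - P = S_0 * exp(-qT) - K * exp(-rT).
S_0 * exp(-qT) = 47.7500 * 1.00000000 = 47.75000000
K * exp(-rT) = 51.9800 * 0.99352108 = 51.64322570
P = C - S*exp(-qT) + K*exp(-rT)
P = 0.4049 - 47.75000000 + 51.64322570 = 4.2981


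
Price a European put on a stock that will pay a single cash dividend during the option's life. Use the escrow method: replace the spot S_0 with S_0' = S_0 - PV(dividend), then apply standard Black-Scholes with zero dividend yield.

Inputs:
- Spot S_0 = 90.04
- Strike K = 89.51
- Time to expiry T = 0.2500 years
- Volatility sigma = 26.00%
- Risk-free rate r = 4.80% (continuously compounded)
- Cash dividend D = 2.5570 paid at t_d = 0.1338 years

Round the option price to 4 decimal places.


Answer: Price = 5.0461

Derivation:
PV(D) = D * exp(-r * t_d) = 2.5570 * 0.99359818 = 2.54063055
S_0' = S_0 - PV(D) = 90.0400 - 2.54063055 = 87.49936945
d1 = (ln(S_0'/K) + (r + sigma^2/2)*T) / (sigma*sqrt(T)) = -0.01745203
d2 = d1 - sigma*sqrt(T) = -0.14745203
exp(-rT) = 0.98807171
N(-d1) = 0.50696200; N(-d2) = 0.55861238
P = K * exp(-rT) * N(-d2) - S_0' * N(-d1) = 89.5100 * 0.98807171 * 0.55861238 - 87.49936945 * 0.50696200 = 5.0461


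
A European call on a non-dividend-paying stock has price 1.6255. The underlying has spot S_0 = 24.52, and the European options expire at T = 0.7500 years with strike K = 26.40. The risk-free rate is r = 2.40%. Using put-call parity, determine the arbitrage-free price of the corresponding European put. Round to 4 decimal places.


Answer: Put price = 3.0346

Derivation:
Put-call parity: C - P = S_0 * exp(-qT) - K * exp(-rT).
S_0 * exp(-qT) = 24.5200 * 1.00000000 = 24.52000000
K * exp(-rT) = 26.4000 * 0.98216103 = 25.92905125
P = C - S*exp(-qT) + K*exp(-rT)
P = 1.6255 - 24.52000000 + 25.92905125 = 3.0346


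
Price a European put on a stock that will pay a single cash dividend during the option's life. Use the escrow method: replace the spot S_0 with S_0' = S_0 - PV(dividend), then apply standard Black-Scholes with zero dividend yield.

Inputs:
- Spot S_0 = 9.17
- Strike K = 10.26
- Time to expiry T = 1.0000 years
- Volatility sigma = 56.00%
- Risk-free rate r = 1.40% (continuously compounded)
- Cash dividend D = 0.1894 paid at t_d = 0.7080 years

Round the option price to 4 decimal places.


PV(D) = D * exp(-r * t_d) = 0.1894 * 0.99013696 = 0.18753194
S_0' = S_0 - PV(D) = 9.1700 - 0.18753194 = 8.98246806
d1 = (ln(S_0'/K) + (r + sigma^2/2)*T) / (sigma*sqrt(T)) = 0.06753901
d2 = d1 - sigma*sqrt(T) = -0.49246099
exp(-rT) = 0.98609754
N(-d1) = 0.47307630; N(-d2) = 0.68880325
P = K * exp(-rT) * N(-d2) - S_0' * N(-d1) = 10.2600 * 0.98609754 * 0.68880325 - 8.98246806 * 0.47307630 = 2.7195

Answer: Price = 2.7195


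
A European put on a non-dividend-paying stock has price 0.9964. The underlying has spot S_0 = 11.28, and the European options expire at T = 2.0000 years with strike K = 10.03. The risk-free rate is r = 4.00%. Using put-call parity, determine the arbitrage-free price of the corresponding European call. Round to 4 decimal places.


Answer: Call price = 3.0175

Derivation:
Put-call parity: C - P = S_0 * exp(-qT) - K * exp(-rT).
S_0 * exp(-qT) = 11.2800 * 1.00000000 = 11.28000000
K * exp(-rT) = 10.0300 * 0.92311635 = 9.25885695
C = P + S*exp(-qT) - K*exp(-rT)
C = 0.9964 + 11.28000000 - 9.25885695 = 3.0175


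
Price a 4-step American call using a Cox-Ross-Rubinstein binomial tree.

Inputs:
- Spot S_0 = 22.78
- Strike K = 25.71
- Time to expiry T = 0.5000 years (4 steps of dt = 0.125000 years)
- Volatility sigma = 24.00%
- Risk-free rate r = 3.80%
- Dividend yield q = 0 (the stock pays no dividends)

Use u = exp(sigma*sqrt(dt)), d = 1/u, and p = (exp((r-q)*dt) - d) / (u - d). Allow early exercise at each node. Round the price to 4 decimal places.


dt = T/N = 0.125000
u = exp(sigma*sqrt(dt)) = 1.088557; d = 1/u = 0.918647
p = (exp((r-q)*dt) - d) / (u - d) = 0.506822
Discount per step: exp(-r*dt) = 0.995261
Stock lattice S(k, i) with i counting down-moves:
  k=0: S(0,0) = 22.7800
  k=1: S(1,0) = 24.7973; S(1,1) = 20.9268
  k=2: S(2,0) = 26.9933; S(2,1) = 22.7800; S(2,2) = 19.2243
  k=3: S(3,0) = 29.3837; S(3,1) = 24.7973; S(3,2) = 20.9268; S(3,3) = 17.6604
  k=4: S(4,0) = 31.9859; S(4,1) = 26.9933; S(4,2) = 22.7800; S(4,3) = 19.2243; S(4,4) = 16.2237
Terminal payoffs V(N, i) = max(S_T - K, 0):
  V(4,0) = 6.275869; V(4,1) = 1.283297; V(4,2) = 0.000000; V(4,3) = 0.000000; V(4,4) = 0.000000
Backward induction: V(k, i) = exp(-r*dt) * [p * V(k+1, i) + (1-p) * V(k+1, i+1)]; then take max(V_cont, immediate exercise) for American.
  V(3,0) = exp(-r*dt) * [p*6.275869 + (1-p)*1.283297] = 3.795571; exercise = 3.673738; V(3,0) = max -> 3.795571
  V(3,1) = exp(-r*dt) * [p*1.283297 + (1-p)*0.000000] = 0.647321; exercise = 0.000000; V(3,1) = max -> 0.647321
  V(3,2) = exp(-r*dt) * [p*0.000000 + (1-p)*0.000000] = 0.000000; exercise = 0.000000; V(3,2) = max -> 0.000000
  V(3,3) = exp(-r*dt) * [p*0.000000 + (1-p)*0.000000] = 0.000000; exercise = 0.000000; V(3,3) = max -> 0.000000
  V(2,0) = exp(-r*dt) * [p*3.795571 + (1-p)*0.647321] = 2.232295; exercise = 1.283297; V(2,0) = max -> 2.232295
  V(2,1) = exp(-r*dt) * [p*0.647321 + (1-p)*0.000000] = 0.326522; exercise = 0.000000; V(2,1) = max -> 0.326522
  V(2,2) = exp(-r*dt) * [p*0.000000 + (1-p)*0.000000] = 0.000000; exercise = 0.000000; V(2,2) = max -> 0.000000
  V(1,0) = exp(-r*dt) * [p*2.232295 + (1-p)*0.326522] = 1.286286; exercise = 0.000000; V(1,0) = max -> 1.286286
  V(1,1) = exp(-r*dt) * [p*0.326522 + (1-p)*0.000000] = 0.164704; exercise = 0.000000; V(1,1) = max -> 0.164704
  V(0,0) = exp(-r*dt) * [p*1.286286 + (1-p)*0.164704] = 0.729672; exercise = 0.000000; V(0,0) = max -> 0.729672

Answer: Price = V(0,0) = 0.7297


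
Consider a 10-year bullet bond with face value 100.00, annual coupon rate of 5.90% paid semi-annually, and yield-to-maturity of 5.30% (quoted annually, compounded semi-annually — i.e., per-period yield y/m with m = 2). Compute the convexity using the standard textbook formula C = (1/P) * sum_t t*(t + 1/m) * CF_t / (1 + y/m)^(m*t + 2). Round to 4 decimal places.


Answer: Convexity = 70.3657

Derivation:
Coupon per period c = face * coupon_rate / m = 2.950000
Periods per year m = 2; per-period yield y/m = 0.026500
Number of cashflows N = 20
Cashflows (t years, CF_t, discount factor 1/(1+y/m)^(m*t), PV):
  t = 0.5000: CF_t = 2.950000, DF = 0.974184, PV = 2.873843
  t = 1.0000: CF_t = 2.950000, DF = 0.949035, PV = 2.799652
  t = 1.5000: CF_t = 2.950000, DF = 0.924535, PV = 2.727377
  t = 2.0000: CF_t = 2.950000, DF = 0.900667, PV = 2.656967
  t = 2.5000: CF_t = 2.950000, DF = 0.877415, PV = 2.588375
  t = 3.0000: CF_t = 2.950000, DF = 0.854764, PV = 2.521554
  t = 3.5000: CF_t = 2.950000, DF = 0.832698, PV = 2.456458
  t = 4.0000: CF_t = 2.950000, DF = 0.811201, PV = 2.393042
  t = 4.5000: CF_t = 2.950000, DF = 0.790259, PV = 2.331264
  t = 5.0000: CF_t = 2.950000, DF = 0.769858, PV = 2.271080
  t = 5.5000: CF_t = 2.950000, DF = 0.749983, PV = 2.212450
  t = 6.0000: CF_t = 2.950000, DF = 0.730622, PV = 2.155334
  t = 6.5000: CF_t = 2.950000, DF = 0.711760, PV = 2.099692
  t = 7.0000: CF_t = 2.950000, DF = 0.693385, PV = 2.045487
  t = 7.5000: CF_t = 2.950000, DF = 0.675485, PV = 1.992681
  t = 8.0000: CF_t = 2.950000, DF = 0.658047, PV = 1.941238
  t = 8.5000: CF_t = 2.950000, DF = 0.641059, PV = 1.891123
  t = 9.0000: CF_t = 2.950000, DF = 0.624509, PV = 1.842302
  t = 9.5000: CF_t = 2.950000, DF = 0.608387, PV = 1.794741
  t = 10.0000: CF_t = 102.950000, DF = 0.592681, PV = 61.016498
Price P = sum_t PV_t = 104.611160
Convexity numerator sum_t t*(t + 1/m) * CF_t / (1+y/m)^(m*t + 2):
  t = 0.5000: term = 1.363688
  t = 1.0000: term = 3.985451
  t = 1.5000: term = 7.765126
  t = 2.0000: term = 12.607771
  t = 2.5000: term = 18.423435
  t = 3.0000: term = 25.126945
  t = 3.5000: term = 32.637694
  t = 4.0000: term = 40.879444
  t = 4.5000: term = 49.780132
  t = 5.0000: term = 59.271684
  t = 5.5000: term = 69.289840
  t = 6.0000: term = 79.773982
  t = 6.5000: term = 90.666971
  t = 7.0000: term = 101.914989
  t = 7.5000: term = 113.467387
  t = 8.0000: term = 125.276543
  t = 8.5000: term = 137.297722
  t = 9.0000: term = 149.488938
  t = 9.5000: term = 161.810833
  t = 10.0000: term = 6080.211248
Convexity = (1/P) * sum = 7361.039822 / 104.611160 = 70.365722


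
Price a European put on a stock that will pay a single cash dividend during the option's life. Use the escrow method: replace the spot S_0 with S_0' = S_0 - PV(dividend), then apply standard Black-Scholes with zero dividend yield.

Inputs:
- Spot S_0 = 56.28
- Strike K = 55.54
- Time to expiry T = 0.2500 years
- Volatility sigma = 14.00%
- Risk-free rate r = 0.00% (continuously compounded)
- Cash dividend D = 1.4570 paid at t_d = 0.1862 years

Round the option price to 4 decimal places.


PV(D) = D * exp(-r * t_d) = 1.4570 * 1.00000000 = 1.45700000
S_0' = S_0 - PV(D) = 56.2800 - 1.45700000 = 54.82300000
d1 = (ln(S_0'/K) + (r + sigma^2/2)*T) / (sigma*sqrt(T)) = -0.15062383
d2 = d1 - sigma*sqrt(T) = -0.22062383
exp(-rT) = 1.00000000
N(-d1) = 0.55986377; N(-d2) = 0.58730733
P = K * exp(-rT) * N(-d2) - S_0' * N(-d1) = 55.5400 * 1.00000000 * 0.58730733 - 54.82300000 * 0.55986377 = 1.9256

Answer: Price = 1.9256


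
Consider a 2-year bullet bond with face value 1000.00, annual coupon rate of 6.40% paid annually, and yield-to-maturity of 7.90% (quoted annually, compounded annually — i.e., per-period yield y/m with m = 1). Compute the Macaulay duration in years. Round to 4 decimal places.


Answer: Macaulay duration = 1.9391 years

Derivation:
Coupon per period c = face * coupon_rate / m = 64.000000
Periods per year m = 1; per-period yield y/m = 0.079000
Number of cashflows N = 2
Cashflows (t years, CF_t, discount factor 1/(1+y/m)^(m*t), PV):
  t = 1.0000: CF_t = 64.000000, DF = 0.926784, PV = 59.314180
  t = 2.0000: CF_t = 1064.000000, DF = 0.858929, PV = 913.900129
Price P = sum_t PV_t = 973.214309
Macaulay numerator sum_t t * PV_t:
  t * PV_t at t = 1.0000: 59.314180
  t * PV_t at t = 2.0000: 1827.800258
Macaulay duration D = (sum_t t * PV_t) / P = 1887.114438 / 973.214309 = 1.939053


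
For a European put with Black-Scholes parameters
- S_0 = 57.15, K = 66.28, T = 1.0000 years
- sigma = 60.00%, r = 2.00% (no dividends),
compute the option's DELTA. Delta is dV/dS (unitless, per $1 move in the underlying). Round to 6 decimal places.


d1 = 0.0863186628; d2 = -0.5136813372
phi(d1) = 0.3974588036; exp(-qT) = 1.0000000000; exp(-rT) = 0.9801986733
N(-d1) = 0.4656065515
Delta = -exp(-qT) * N(-d1) = -1.0000000000 * 0.4656065515 = -0.465607

Answer: Delta = -0.465607


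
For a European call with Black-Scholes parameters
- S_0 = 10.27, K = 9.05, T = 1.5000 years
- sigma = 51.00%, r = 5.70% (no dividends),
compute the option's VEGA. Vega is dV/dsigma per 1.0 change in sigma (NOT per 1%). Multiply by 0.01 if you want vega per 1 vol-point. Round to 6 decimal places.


d1 = 0.6516559533; d2 = 0.0270360689
phi(d1) = 0.3226244667; exp(-qT) = 1.0000000000; exp(-rT) = 0.9180531431
Vega = S * exp(-qT) * phi(d1) * sqrt(T) = 10.2700 * 1.0000000000 * 0.3226244667 * 1.2247448714 = 4.058012

Answer: Vega = 4.058012


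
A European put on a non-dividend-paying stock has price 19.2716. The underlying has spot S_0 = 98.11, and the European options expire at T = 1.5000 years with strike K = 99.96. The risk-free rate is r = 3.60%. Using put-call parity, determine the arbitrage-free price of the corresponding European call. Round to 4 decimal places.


Answer: Call price = 22.6763

Derivation:
Put-call parity: C - P = S_0 * exp(-qT) - K * exp(-rT).
S_0 * exp(-qT) = 98.1100 * 1.00000000 = 98.11000000
K * exp(-rT) = 99.9600 * 0.94743211 = 94.70531337
C = P + S*exp(-qT) - K*exp(-rT)
C = 19.2716 + 98.11000000 - 94.70531337 = 22.6763


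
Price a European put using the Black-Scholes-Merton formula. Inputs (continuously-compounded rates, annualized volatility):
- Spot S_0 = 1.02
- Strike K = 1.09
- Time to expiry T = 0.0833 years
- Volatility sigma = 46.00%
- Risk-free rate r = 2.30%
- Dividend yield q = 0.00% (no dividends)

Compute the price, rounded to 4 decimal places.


Answer: Price = 0.0962

Derivation:
d1 = (ln(S/K) + (r - q + 0.5*sigma^2) * T) / (sigma * sqrt(T)) = -0.41913492
d2 = d1 - sigma * sqrt(T) = -0.55189892
exp(-rT) = 0.99808593; exp(-qT) = 1.00000000
P = K * exp(-rT) * N(-d2) - S_0 * exp(-qT) * N(-d1)
N(-d1) = 0.66244123; N(-d2) = 0.70949120
P = 1.0900 * 0.99808593 * 0.70949120 - 1.0200 * 1.00000000 * 0.66244123 = 0.0962


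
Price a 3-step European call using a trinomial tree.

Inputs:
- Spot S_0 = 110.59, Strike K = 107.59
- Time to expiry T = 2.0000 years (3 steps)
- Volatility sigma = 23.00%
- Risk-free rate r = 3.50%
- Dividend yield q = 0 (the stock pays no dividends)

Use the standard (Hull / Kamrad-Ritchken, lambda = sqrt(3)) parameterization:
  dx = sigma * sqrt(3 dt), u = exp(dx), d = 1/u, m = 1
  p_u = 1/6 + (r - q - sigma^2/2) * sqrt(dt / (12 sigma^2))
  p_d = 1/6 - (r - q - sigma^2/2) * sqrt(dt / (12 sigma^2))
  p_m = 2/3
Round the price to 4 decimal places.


Answer: Price = V(0,0) = 18.6078

Derivation:
dt = T/N = 0.666667; dx = sigma*sqrt(3*dt) = 0.325269
u = exp(dx) = 1.384403; d = 1/u = 0.722333
p_u = 0.175429, p_m = 0.666667, p_d = 0.157905
Discount per step: exp(-r*dt) = 0.976937
Stock lattice S(k, j) with j the centered position index:
  k=0: S(0,+0) = 110.5900
  k=1: S(1,-1) = 79.8828; S(1,+0) = 110.5900; S(1,+1) = 153.1011
  k=2: S(2,-2) = 57.7020; S(2,-1) = 79.8828; S(2,+0) = 110.5900; S(2,+1) = 153.1011; S(2,+2) = 211.9537
  k=3: S(3,-3) = 41.6800; S(3,-2) = 57.7020; S(3,-1) = 79.8828; S(3,+0) = 110.5900; S(3,+1) = 153.1011; S(3,+2) = 211.9537; S(3,+3) = 293.4294
Terminal payoffs V(N, j) = max(S_T - K, 0):
  V(3,-3) = 0.000000; V(3,-2) = 0.000000; V(3,-1) = 0.000000; V(3,+0) = 3.000000; V(3,+1) = 45.511146; V(3,+2) = 104.363711; V(3,+3) = 185.839389
Backward induction: V(k, j) = exp(-r*dt) * [p_u * V(k+1, j+1) + p_m * V(k+1, j) + p_d * V(k+1, j-1)]
  V(2,-2) = exp(-r*dt) * [p_u*0.000000 + p_m*0.000000 + p_d*0.000000] = 0.000000
  V(2,-1) = exp(-r*dt) * [p_u*3.000000 + p_m*0.000000 + p_d*0.000000] = 0.514148
  V(2,+0) = exp(-r*dt) * [p_u*45.511146 + p_m*3.000000 + p_d*0.000000] = 9.753696
  V(2,+1) = exp(-r*dt) * [p_u*104.363711 + p_m*45.511146 + p_d*3.000000] = 47.989931
  V(2,+2) = exp(-r*dt) * [p_u*185.839389 + p_m*104.363711 + p_d*45.511146] = 106.841502
  V(1,-1) = exp(-r*dt) * [p_u*9.753696 + p_m*0.514148 + p_d*0.000000] = 2.006475
  V(1,+0) = exp(-r*dt) * [p_u*47.989931 + p_m*9.753696 + p_d*0.514148] = 14.656454
  V(1,+1) = exp(-r*dt) * [p_u*106.841502 + p_m*47.989931 + p_d*9.753696] = 51.070837
  V(0,+0) = exp(-r*dt) * [p_u*51.070837 + p_m*14.656454 + p_d*2.006475] = 18.607802


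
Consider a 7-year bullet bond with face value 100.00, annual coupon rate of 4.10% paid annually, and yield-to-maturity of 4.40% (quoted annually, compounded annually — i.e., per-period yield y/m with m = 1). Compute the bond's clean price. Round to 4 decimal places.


Coupon per period c = face * coupon_rate / m = 4.100000
Periods per year m = 1; per-period yield y/m = 0.044000
Number of cashflows N = 7
Cashflows (t years, CF_t, discount factor 1/(1+y/m)^(m*t), PV):
  t = 1.0000: CF_t = 4.100000, DF = 0.957854, PV = 3.927203
  t = 2.0000: CF_t = 4.100000, DF = 0.917485, PV = 3.761689
  t = 3.0000: CF_t = 4.100000, DF = 0.878817, PV = 3.603150
  t = 4.0000: CF_t = 4.100000, DF = 0.841779, PV = 3.451293
  t = 5.0000: CF_t = 4.100000, DF = 0.806302, PV = 3.305836
  t = 6.0000: CF_t = 4.100000, DF = 0.772320, PV = 3.166510
  t = 7.0000: CF_t = 104.100000, DF = 0.739770, PV = 77.010020
Price P = sum_t PV_t = 98.225702

Answer: Price = 98.2257


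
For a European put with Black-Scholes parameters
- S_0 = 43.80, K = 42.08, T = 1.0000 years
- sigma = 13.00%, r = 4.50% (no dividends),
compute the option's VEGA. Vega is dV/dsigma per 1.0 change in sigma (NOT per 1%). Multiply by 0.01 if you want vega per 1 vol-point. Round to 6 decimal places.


d1 = 0.7193172996; d2 = 0.5893172996
phi(d1) = 0.3080025484; exp(-qT) = 1.0000000000; exp(-rT) = 0.9559974818
Vega = S * exp(-qT) * phi(d1) * sqrt(T) = 43.8000 * 1.0000000000 * 0.3080025484 * 1.0000000000 = 13.490512

Answer: Vega = 13.490512


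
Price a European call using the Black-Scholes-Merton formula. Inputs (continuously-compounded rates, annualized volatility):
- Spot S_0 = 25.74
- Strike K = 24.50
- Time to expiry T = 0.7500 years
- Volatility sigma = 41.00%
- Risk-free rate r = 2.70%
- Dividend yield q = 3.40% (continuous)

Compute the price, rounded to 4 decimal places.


Answer: Price = 4.0274

Derivation:
d1 = (ln(S/K) + (r - q + 0.5*sigma^2) * T) / (sigma * sqrt(T)) = 0.30180094
d2 = d1 - sigma * sqrt(T) = -0.05326948
exp(-rT) = 0.97995365; exp(-qT) = 0.97482238
C = S_0 * exp(-qT) * N(d1) - K * exp(-rT) * N(d2)
N(d1) = 0.61859809; N(d2) = 0.47875860
C = 25.7400 * 0.97482238 * 0.61859809 - 24.5000 * 0.97995365 * 0.47875860 = 4.0274


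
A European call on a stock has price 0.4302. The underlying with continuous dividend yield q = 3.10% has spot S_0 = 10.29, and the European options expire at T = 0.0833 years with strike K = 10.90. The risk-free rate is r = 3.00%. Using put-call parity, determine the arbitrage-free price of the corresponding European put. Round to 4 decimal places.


Put-call parity: C - P = S_0 * exp(-qT) - K * exp(-rT).
S_0 * exp(-qT) = 10.2900 * 0.99742103 = 10.26346241
K * exp(-rT) = 10.9000 * 0.99750412 = 10.87279491
P = C - S*exp(-qT) + K*exp(-rT)
P = 0.4302 - 10.26346241 + 10.87279491 = 1.0395

Answer: Put price = 1.0395


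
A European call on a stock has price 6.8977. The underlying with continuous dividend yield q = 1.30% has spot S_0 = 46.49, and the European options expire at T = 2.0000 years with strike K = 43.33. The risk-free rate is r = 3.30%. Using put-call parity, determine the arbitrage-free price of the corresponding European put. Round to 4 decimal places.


Put-call parity: C - P = S_0 * exp(-qT) - K * exp(-rT).
S_0 * exp(-qT) = 46.4900 * 0.97433509 = 45.29683832
K * exp(-rT) = 43.3300 * 0.93613086 = 40.56255035
P = C - S*exp(-qT) + K*exp(-rT)
P = 6.8977 - 45.29683832 + 40.56255035 = 2.1634

Answer: Put price = 2.1634


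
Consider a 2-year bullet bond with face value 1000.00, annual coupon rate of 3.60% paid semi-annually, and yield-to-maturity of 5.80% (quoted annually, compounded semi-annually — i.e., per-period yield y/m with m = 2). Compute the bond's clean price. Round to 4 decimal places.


Coupon per period c = face * coupon_rate / m = 18.000000
Periods per year m = 2; per-period yield y/m = 0.029000
Number of cashflows N = 4
Cashflows (t years, CF_t, discount factor 1/(1+y/m)^(m*t), PV):
  t = 0.5000: CF_t = 18.000000, DF = 0.971817, PV = 17.492711
  t = 1.0000: CF_t = 18.000000, DF = 0.944429, PV = 16.999720
  t = 1.5000: CF_t = 18.000000, DF = 0.917812, PV = 16.520621
  t = 2.0000: CF_t = 1018.000000, DF = 0.891946, PV = 908.000900
Price P = sum_t PV_t = 959.013952

Answer: Price = 959.0140


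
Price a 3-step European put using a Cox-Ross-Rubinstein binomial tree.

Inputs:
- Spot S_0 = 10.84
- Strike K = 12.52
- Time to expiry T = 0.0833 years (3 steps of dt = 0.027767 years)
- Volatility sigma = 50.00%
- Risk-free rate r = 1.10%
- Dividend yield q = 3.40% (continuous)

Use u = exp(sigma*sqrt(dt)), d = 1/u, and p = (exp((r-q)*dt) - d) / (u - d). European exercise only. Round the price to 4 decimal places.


dt = T/N = 0.027767
u = exp(sigma*sqrt(dt)) = 1.086886; d = 1/u = 0.920060
p = (exp((r-q)*dt) - d) / (u - d) = 0.475356
Discount per step: exp(-r*dt) = 0.999695
Stock lattice S(k, i) with i counting down-moves:
  k=0: S(0,0) = 10.8400
  k=1: S(1,0) = 11.7818; S(1,1) = 9.9734
  k=2: S(2,0) = 12.8055; S(2,1) = 10.8400; S(2,2) = 9.1762
  k=3: S(3,0) = 13.9181; S(3,1) = 11.7818; S(3,2) = 9.9734; S(3,3) = 8.4426
Terminal payoffs V(N, i) = max(K - S_T, 0):
  V(3,0) = 0.000000; V(3,1) = 0.738156; V(3,2) = 2.546552; V(3,3) = 4.077377
Backward induction: V(k, i) = exp(-r*dt) * [p * V(k+1, i) + (1-p) * V(k+1, i+1)].
  V(2,0) = exp(-r*dt) * [p*0.000000 + (1-p)*0.738156] = 0.387151
  V(2,1) = exp(-r*dt) * [p*0.738156 + (1-p)*2.546552] = 1.686405
  V(2,2) = exp(-r*dt) * [p*2.546552 + (1-p)*4.077377] = 3.348668
  V(1,0) = exp(-r*dt) * [p*0.387151 + (1-p)*1.686405] = 1.068471
  V(1,1) = exp(-r*dt) * [p*1.686405 + (1-p)*3.348668] = 2.557720
  V(0,0) = exp(-r*dt) * [p*1.068471 + (1-p)*2.557720] = 1.849232

Answer: Price = V(0,0) = 1.8492


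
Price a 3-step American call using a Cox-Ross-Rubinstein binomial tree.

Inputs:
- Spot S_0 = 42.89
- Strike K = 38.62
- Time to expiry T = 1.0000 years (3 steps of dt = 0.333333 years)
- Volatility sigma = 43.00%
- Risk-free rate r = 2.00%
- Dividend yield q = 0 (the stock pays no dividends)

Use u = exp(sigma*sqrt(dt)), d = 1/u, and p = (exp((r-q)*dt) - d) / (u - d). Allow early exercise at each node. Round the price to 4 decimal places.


Answer: Price = V(0,0) = 10.0464

Derivation:
dt = T/N = 0.333333
u = exp(sigma*sqrt(dt)) = 1.281794; d = 1/u = 0.780157
p = (exp((r-q)*dt) - d) / (u - d) = 0.451586
Discount per step: exp(-r*dt) = 0.993356
Stock lattice S(k, i) with i counting down-moves:
  k=0: S(0,0) = 42.8900
  k=1: S(1,0) = 54.9761; S(1,1) = 33.4609
  k=2: S(2,0) = 70.4681; S(2,1) = 42.8900; S(2,2) = 26.1048
  k=3: S(3,0) = 90.3256; S(3,1) = 54.9761; S(3,2) = 33.4609; S(3,3) = 20.3658
Terminal payoffs V(N, i) = max(S_T - K, 0):
  V(3,0) = 51.705566; V(3,1) = 16.356142; V(3,2) = 0.000000; V(3,3) = 0.000000
Backward induction: V(k, i) = exp(-r*dt) * [p * V(k+1, i) + (1-p) * V(k+1, i+1)]; then take max(V_cont, immediate exercise) for American.
  V(2,0) = exp(-r*dt) * [p*51.705566 + (1-p)*16.356142] = 32.104697; exercise = 31.848086; V(2,0) = max -> 32.104697
  V(2,1) = exp(-r*dt) * [p*16.356142 + (1-p)*0.000000] = 7.337125; exercise = 4.270000; V(2,1) = max -> 7.337125
  V(2,2) = exp(-r*dt) * [p*0.000000 + (1-p)*0.000000] = 0.000000; exercise = 0.000000; V(2,2) = max -> 0.000000
  V(1,0) = exp(-r*dt) * [p*32.104697 + (1-p)*7.337125] = 18.398743; exercise = 16.356142; V(1,0) = max -> 18.398743
  V(1,1) = exp(-r*dt) * [p*7.337125 + (1-p)*0.000000] = 3.291327; exercise = 0.000000; V(1,1) = max -> 3.291327
  V(0,0) = exp(-r*dt) * [p*18.398743 + (1-p)*3.291327] = 10.046423; exercise = 4.270000; V(0,0) = max -> 10.046423


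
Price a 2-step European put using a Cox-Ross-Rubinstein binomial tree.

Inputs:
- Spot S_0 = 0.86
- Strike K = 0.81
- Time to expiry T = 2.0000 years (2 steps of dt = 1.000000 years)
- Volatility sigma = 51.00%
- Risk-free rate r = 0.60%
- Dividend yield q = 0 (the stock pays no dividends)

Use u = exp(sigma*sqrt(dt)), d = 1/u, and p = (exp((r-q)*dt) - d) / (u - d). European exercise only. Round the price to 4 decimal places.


Answer: Price = V(0,0) = 0.1893

Derivation:
dt = T/N = 1.000000
u = exp(sigma*sqrt(dt)) = 1.665291; d = 1/u = 0.600496
p = (exp((r-q)*dt) - d) / (u - d) = 0.380845
Discount per step: exp(-r*dt) = 0.994018
Stock lattice S(k, i) with i counting down-moves:
  k=0: S(0,0) = 0.8600
  k=1: S(1,0) = 1.4322; S(1,1) = 0.5164
  k=2: S(2,0) = 2.3849; S(2,1) = 0.8600; S(2,2) = 0.3101
Terminal payoffs V(N, i) = max(K - S_T, 0):
  V(2,0) = 0.000000; V(2,1) = 0.000000; V(2,2) = 0.499888
Backward induction: V(k, i) = exp(-r*dt) * [p * V(k+1, i) + (1-p) * V(k+1, i+1)].
  V(1,0) = exp(-r*dt) * [p*0.000000 + (1-p)*0.000000] = 0.000000
  V(1,1) = exp(-r*dt) * [p*0.000000 + (1-p)*0.499888] = 0.307657
  V(0,0) = exp(-r*dt) * [p*0.000000 + (1-p)*0.307657] = 0.189348


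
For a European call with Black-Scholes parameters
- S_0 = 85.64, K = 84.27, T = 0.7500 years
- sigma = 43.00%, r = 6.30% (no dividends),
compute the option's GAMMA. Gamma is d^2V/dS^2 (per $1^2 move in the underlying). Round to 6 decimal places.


Answer: Gamma = 0.011740

Derivation:
d1 = 0.3563836429; d2 = -0.0160072807
phi(d1) = 0.3743952641; exp(-qT) = 1.0000000000; exp(-rT) = 0.9538489056
Gamma = exp(-qT) * phi(d1) / (S * sigma * sqrt(T)) = 1.0000000000 * 0.3743952641 / (85.6400 * 0.4300 * 0.8660254038) = 0.011740


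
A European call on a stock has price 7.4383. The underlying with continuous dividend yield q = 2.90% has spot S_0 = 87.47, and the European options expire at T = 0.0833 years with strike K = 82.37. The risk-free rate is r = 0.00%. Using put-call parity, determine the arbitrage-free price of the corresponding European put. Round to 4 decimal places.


Answer: Put price = 2.5493

Derivation:
Put-call parity: C - P = S_0 * exp(-qT) - K * exp(-rT).
S_0 * exp(-qT) = 87.4700 * 0.99758722 = 87.25895374
K * exp(-rT) = 82.3700 * 1.00000000 = 82.37000000
P = C - S*exp(-qT) + K*exp(-rT)
P = 7.4383 - 87.25895374 + 82.37000000 = 2.5493


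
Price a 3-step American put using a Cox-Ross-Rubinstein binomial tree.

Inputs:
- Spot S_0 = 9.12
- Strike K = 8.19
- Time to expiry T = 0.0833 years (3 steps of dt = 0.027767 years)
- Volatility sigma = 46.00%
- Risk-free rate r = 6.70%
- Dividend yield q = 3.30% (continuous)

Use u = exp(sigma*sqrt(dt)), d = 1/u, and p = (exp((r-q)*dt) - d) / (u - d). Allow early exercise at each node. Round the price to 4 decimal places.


Answer: Price = V(0,0) = 0.1267

Derivation:
dt = T/N = 0.027767
u = exp(sigma*sqrt(dt)) = 1.079666; d = 1/u = 0.926213
p = (exp((r-q)*dt) - d) / (u - d) = 0.487002
Discount per step: exp(-r*dt) = 0.998141
Stock lattice S(k, i) with i counting down-moves:
  k=0: S(0,0) = 9.1200
  k=1: S(1,0) = 9.8465; S(1,1) = 8.4471
  k=2: S(2,0) = 10.6310; S(2,1) = 9.1200; S(2,2) = 7.8238
  k=3: S(3,0) = 11.4779; S(3,1) = 9.8465; S(3,2) = 8.4471; S(3,3) = 7.2465
Terminal payoffs V(N, i) = max(K - S_T, 0):
  V(3,0) = 0.000000; V(3,1) = 0.000000; V(3,2) = 0.000000; V(3,3) = 0.943520
Backward induction: V(k, i) = exp(-r*dt) * [p * V(k+1, i) + (1-p) * V(k+1, i+1)]; then take max(V_cont, immediate exercise) for American.
  V(2,0) = exp(-r*dt) * [p*0.000000 + (1-p)*0.000000] = 0.000000; exercise = 0.000000; V(2,0) = max -> 0.000000
  V(2,1) = exp(-r*dt) * [p*0.000000 + (1-p)*0.000000] = 0.000000; exercise = 0.000000; V(2,1) = max -> 0.000000
  V(2,2) = exp(-r*dt) * [p*0.000000 + (1-p)*0.943520] = 0.483125; exercise = 0.366225; V(2,2) = max -> 0.483125
  V(1,0) = exp(-r*dt) * [p*0.000000 + (1-p)*0.000000] = 0.000000; exercise = 0.000000; V(1,0) = max -> 0.000000
  V(1,1) = exp(-r*dt) * [p*0.000000 + (1-p)*0.483125] = 0.247382; exercise = 0.000000; V(1,1) = max -> 0.247382
  V(0,0) = exp(-r*dt) * [p*0.000000 + (1-p)*0.247382] = 0.126670; exercise = 0.000000; V(0,0) = max -> 0.126670


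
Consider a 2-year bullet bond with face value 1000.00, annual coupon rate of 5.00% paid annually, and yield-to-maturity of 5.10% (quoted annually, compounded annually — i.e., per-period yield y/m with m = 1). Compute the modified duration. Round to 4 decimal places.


Answer: Modified duration = 1.8576

Derivation:
Coupon per period c = face * coupon_rate / m = 50.000000
Periods per year m = 1; per-period yield y/m = 0.051000
Number of cashflows N = 2
Cashflows (t years, CF_t, discount factor 1/(1+y/m)^(m*t), PV):
  t = 1.0000: CF_t = 50.000000, DF = 0.951475, PV = 47.573739
  t = 2.0000: CF_t = 1050.000000, DF = 0.905304, PV = 950.569482
Price P = sum_t PV_t = 998.143221
First compute Macaulay numerator sum_t t * PV_t:
  t * PV_t at t = 1.0000: 47.573739
  t * PV_t at t = 2.0000: 1901.138963
Macaulay duration D = 1948.712703 / 998.143221 = 1.952338
Modified duration = D / (1 + y/m) = 1.952338 / (1 + 0.051000) = 1.857600


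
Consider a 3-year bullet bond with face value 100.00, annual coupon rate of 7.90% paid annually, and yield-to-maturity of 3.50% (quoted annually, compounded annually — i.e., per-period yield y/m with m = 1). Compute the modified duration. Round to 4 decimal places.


Answer: Modified duration = 2.7038

Derivation:
Coupon per period c = face * coupon_rate / m = 7.900000
Periods per year m = 1; per-period yield y/m = 0.035000
Number of cashflows N = 3
Cashflows (t years, CF_t, discount factor 1/(1+y/m)^(m*t), PV):
  t = 1.0000: CF_t = 7.900000, DF = 0.966184, PV = 7.632850
  t = 2.0000: CF_t = 7.900000, DF = 0.933511, PV = 7.374735
  t = 3.0000: CF_t = 107.900000, DF = 0.901943, PV = 97.319618
Price P = sum_t PV_t = 112.327203
First compute Macaulay numerator sum_t t * PV_t:
  t * PV_t at t = 1.0000: 7.632850
  t * PV_t at t = 2.0000: 14.749469
  t * PV_t at t = 3.0000: 291.958854
Macaulay duration D = 314.341173 / 112.327203 = 2.798442
Modified duration = D / (1 + y/m) = 2.798442 / (1 + 0.035000) = 2.703809


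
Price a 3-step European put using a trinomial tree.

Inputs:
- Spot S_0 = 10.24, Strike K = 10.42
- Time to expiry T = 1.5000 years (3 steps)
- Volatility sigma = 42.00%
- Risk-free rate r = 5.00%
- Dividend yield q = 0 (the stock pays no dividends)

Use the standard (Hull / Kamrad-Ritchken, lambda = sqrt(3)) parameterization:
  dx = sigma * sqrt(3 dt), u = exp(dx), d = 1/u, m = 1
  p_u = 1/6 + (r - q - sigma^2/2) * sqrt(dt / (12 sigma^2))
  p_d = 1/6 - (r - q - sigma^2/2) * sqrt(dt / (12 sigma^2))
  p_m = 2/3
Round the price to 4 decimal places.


dt = T/N = 0.500000; dx = sigma*sqrt(3*dt) = 0.514393
u = exp(dx) = 1.672623; d = 1/u = 0.597863
p_u = 0.148101, p_m = 0.666667, p_d = 0.185232
Discount per step: exp(-r*dt) = 0.975310
Stock lattice S(k, j) with j the centered position index:
  k=0: S(0,+0) = 10.2400
  k=1: S(1,-1) = 6.1221; S(1,+0) = 10.2400; S(1,+1) = 17.1277
  k=2: S(2,-2) = 3.6602; S(2,-1) = 6.1221; S(2,+0) = 10.2400; S(2,+1) = 17.1277; S(2,+2) = 28.6481
  k=3: S(3,-3) = 2.1883; S(3,-2) = 3.6602; S(3,-1) = 6.1221; S(3,+0) = 10.2400; S(3,+1) = 17.1277; S(3,+2) = 28.6481; S(3,+3) = 47.9175
Terminal payoffs V(N, j) = max(K - S_T, 0):
  V(3,-3) = 8.231704; V(3,-2) = 6.759807; V(3,-1) = 4.297878; V(3,+0) = 0.180000; V(3,+1) = 0.000000; V(3,+2) = 0.000000; V(3,+3) = 0.000000
Backward induction: V(k, j) = exp(-r*dt) * [p_u * V(k+1, j+1) + p_m * V(k+1, j) + p_d * V(k+1, j-1)]
  V(2,-2) = exp(-r*dt) * [p_u*4.297878 + p_m*6.759807 + p_d*8.231704] = 6.503206
  V(2,-1) = exp(-r*dt) * [p_u*0.180000 + p_m*4.297878 + p_d*6.759807] = 4.041728
  V(2,+0) = exp(-r*dt) * [p_u*0.000000 + p_m*0.180000 + p_d*4.297878] = 0.893487
  V(2,+1) = exp(-r*dt) * [p_u*0.000000 + p_m*0.000000 + p_d*0.180000] = 0.032519
  V(2,+2) = exp(-r*dt) * [p_u*0.000000 + p_m*0.000000 + p_d*0.000000] = 0.000000
  V(1,-1) = exp(-r*dt) * [p_u*0.893487 + p_m*4.041728 + p_d*6.503206] = 3.931879
  V(1,+0) = exp(-r*dt) * [p_u*0.032519 + p_m*0.893487 + p_d*4.041728] = 1.315822
  V(1,+1) = exp(-r*dt) * [p_u*0.000000 + p_m*0.032519 + p_d*0.893487] = 0.182560
  V(0,+0) = exp(-r*dt) * [p_u*0.182560 + p_m*1.315822 + p_d*3.931879] = 1.592255

Answer: Price = V(0,0) = 1.5923
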